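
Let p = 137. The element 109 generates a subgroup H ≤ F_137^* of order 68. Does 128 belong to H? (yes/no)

128 ∈ ⟨109⟩ iff 128^68 ≡ 1 (mod 137), since |⟨109⟩| = 68.
128^68 mod 137 = 1.
Since 1 = 1, 128 lies in the subgroup.

yes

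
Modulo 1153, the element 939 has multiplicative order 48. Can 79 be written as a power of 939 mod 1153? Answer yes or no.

79 ∈ ⟨939⟩ iff 79^48 ≡ 1 (mod 1153), since |⟨939⟩| = 48.
79^48 mod 1153 = 1078.
Since 1078 ≠ 1, 79 does not lie in the subgroup.

no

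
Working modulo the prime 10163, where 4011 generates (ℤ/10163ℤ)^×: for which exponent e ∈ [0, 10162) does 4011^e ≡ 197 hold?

38

Baby-step giant-step with m = ceil(sqrt(10162)) = 101.
Baby table (4011^j mod 10163 for j=0..100):
  0:1  1:4011  2:92  3:3144  4:8464  5:4684  6:6300  7:4082
  8:309  9:9676  10:8102  11:6011  12:3485  13:4210  14:5567  15:1126
  16:4014  17:1962  18:3420  19:7733  20:9750  21:26  22:2656  23:2392
  24:440  25:6641  26:9991  27:1192  28:4502  29:8034  30:7664  31:7392
  32:3841  33:9306  34:7830  35:2460  36:8950  37:2734  38:197  39:7616
  40:7961  41:9588  42:676  43:8078  44:1214  45:1277  46:10058  47:5691
  48:503  49:5259  50:5624  51:6167  52:9258  53:8399  54:8207  55:320
  56:2982  57:9114  58:10106  59:5122  60:4919  61:3726  62:5376  63:7413
  64:6768  65:1075  66:2713  67:7433  68:5684  69:2915  70:4615  71:3942
  72:7897  73:6959  74:4951  75:10122  76:8320  77:6391  78:3215  79:8681
  80:1053  81:5938  82:5409  83:7657  84:9804  85:3197  86:7624  87:9560
  88:161  89:5502  90:4649  91:8197  92:862  93:2062  94:8163  95:6770
  96:9097  97:2897  98:3558  99:2286  100:2120
Giant step factor: 4011^(-101) ≡ 1702 (mod 10163).
Scan 197·1702^i mod 10163 for i = 0, 1, …:
  i=0: 197
Match at i=0, j=38: e = 0·101 + 38 = 38.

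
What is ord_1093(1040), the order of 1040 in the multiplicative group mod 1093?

1092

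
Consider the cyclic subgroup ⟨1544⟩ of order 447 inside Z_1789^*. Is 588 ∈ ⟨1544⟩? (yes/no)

yes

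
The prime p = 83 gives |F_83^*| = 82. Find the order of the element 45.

The order of 45 must divide p − 1 = 82 = 2 · 41.
Divisors: 1, 2, 41, 82.
Check each in increasing order: 45^1 ≡ 45;  45^2 ≡ 33;  45^41 ≡ 82;  45^82 ≡ 1.
Smallest exponent giving 1 is 82.

82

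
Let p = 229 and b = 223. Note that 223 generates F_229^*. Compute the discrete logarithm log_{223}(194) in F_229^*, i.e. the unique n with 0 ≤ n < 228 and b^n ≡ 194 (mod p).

205

Baby-step giant-step with m = ceil(sqrt(228)) = 16.
Baby table (223^j mod 229 for j=0..15):
  0:1  1:223  2:36  3:13  4:151  5:10  6:169  7:131
  8:130  9:136  10:100  11:87  12:165  13:155  14:215  15:84
Giant step factor: 223^(-16) ≡ 224 (mod 229).
Scan 194·224^i mod 229 for i = 0, 1, …:
  i=0: 194   i=1: 175   i=2: 41   i=3: 24
  i=4: 109   i=5: 142   i=6: 206   i=7: 115
  i=8: 112   i=9: 127   i=10: 52   i=11: 198
  i=12: 155
Match at i=12, j=13: n = 12·16 + 13 = 205.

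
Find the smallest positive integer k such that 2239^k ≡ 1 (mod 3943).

3942

The order of 2239 must divide p − 1 = 3942 = 2 · 3^3 · 73.
Divisors: 1, 2, 3, 6, 9, 18, 27, 54, 73, 146, 219, 438, 657, 1314, 1971, 3942.
Check each in increasing order: 2239^1 ≡ 2239;  2239^2 ≡ 1568;  2239^3 ≡ 1482;  2239^6 ≡ 73;  2239^9 ≡ 1725;  2239^18 ≡ 2603;  2239^27 ≡ 3041;  2239^54 ≡ 1346;  2239^73 ≡ 3609;  2239^146 ≡ 1152;  2239^219 ≡ 1646;  2239^438 ≡ 475;  2239^657 ≡ 1136;  2239^1314 ≡ 1135;  2239^1971 ≡ 3942;  2239^3942 ≡ 1.
Smallest exponent giving 1 is 3942.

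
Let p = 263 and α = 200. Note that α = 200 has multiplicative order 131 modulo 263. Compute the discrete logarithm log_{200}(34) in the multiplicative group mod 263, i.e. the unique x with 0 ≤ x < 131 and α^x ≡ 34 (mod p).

Baby-step giant-step with m = ceil(sqrt(131)) = 12.
Baby table (200^j mod 263 for j=0..11):
  0:1  1:200  2:24  3:66  4:50  5:6  6:148  7:144
  8:133  9:37  10:36  11:99
Giant step factor: 200^(-12) ≡ 256 (mod 263).
Scan 34·256^i mod 263 for i = 0, 1, …:
  i=0: 34   i=1: 25   i=2: 88   i=3: 173
  i=4: 104   i=5: 61   i=6: 99
Match at i=6, j=11: x = 6·12 + 11 = 83.

83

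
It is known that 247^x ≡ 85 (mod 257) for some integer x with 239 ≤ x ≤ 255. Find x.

249

Compute 247^239 mod 257 = 102, then multiply by 247 repeatedly:
  247^239=102  247^240=8  247^241=177  247^242=29  247^243=224
  247^244=73  247^245=41  247^246=104  247^247=245  247^248=120
  247^249=85
Found 85 at exponent 249.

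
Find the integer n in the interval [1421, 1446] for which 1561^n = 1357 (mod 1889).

Compute 1561^1421 mod 1889 = 1767, then multiply by 1561 repeatedly:
  1561^1421=1767  1561^1422=347  1561^1423=1413  1561^1424=1230  1561^1425=806
  1561^1426=92  1561^1427=48  1561^1428=1257  1561^1429=1395  1561^1430=1467
  1561^1431=519  1561^1432=1667  1561^1433=1034  1561^1434=868  1561^1435=535
  1561^1436=197  1561^1437=1499  1561^1438=1357
Found 1357 at exponent 1438.

1438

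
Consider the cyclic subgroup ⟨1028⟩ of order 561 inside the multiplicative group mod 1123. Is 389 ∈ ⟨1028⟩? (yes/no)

yes

389 ∈ ⟨1028⟩ iff 389^561 ≡ 1 (mod 1123), since |⟨1028⟩| = 561.
389^561 mod 1123 = 1.
Since 1 = 1, 389 lies in the subgroup.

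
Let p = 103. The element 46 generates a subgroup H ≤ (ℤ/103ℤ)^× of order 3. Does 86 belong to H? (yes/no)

no

86 ∈ ⟨46⟩ iff 86^3 ≡ 1 (mod 103), since |⟨46⟩| = 3.
86^3 mod 103 = 31.
Since 31 ≠ 1, 86 does not lie in the subgroup.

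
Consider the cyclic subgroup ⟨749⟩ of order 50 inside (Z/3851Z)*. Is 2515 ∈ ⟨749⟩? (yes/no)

no

2515 ∈ ⟨749⟩ iff 2515^50 ≡ 1 (mod 3851), since |⟨749⟩| = 50.
2515^50 mod 3851 = 3661.
Since 3661 ≠ 1, 2515 does not lie in the subgroup.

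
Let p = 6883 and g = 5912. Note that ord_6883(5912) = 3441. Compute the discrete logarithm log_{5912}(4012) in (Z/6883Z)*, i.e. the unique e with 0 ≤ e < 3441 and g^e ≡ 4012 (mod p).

Baby-step giant-step with m = ceil(sqrt(3441)) = 59.
Baby table (5912^j mod 6883 for j=0..58):
  0:1  1:5912  2:6753  3:2336  4:3134  5:6055  6:5560  7:4395
  8:6798  9:6822  10:4167  11:1047  12:2047  13:1550  14:2327  15:4990
  16:342  17:5185  18:3721  19:484  20:4963  21:5910  22:1812  23:2596
  24:5345  25:6670  26:333  27:158  28:4891  29:109  30:4289  31:6479
  32:6836  33:4339  34:6110  35:336  36:4128  37:4501  38:234  39:6808
  40:3995  41:2867  42:3758  43:5855  44:153  45:2863  46:759  47:6375
  48:4575  49:4093  50:4071  51:4784  52:761  53:4433  54:4315  55:1882
  56:3456  57:3128  58:4998
Giant step factor: 5912^(-59) ≡ 1838 (mod 6883).
Scan 4012·1838^i mod 6883 for i = 0, 1, …:
  i=0: 4012   i=1: 2363   i=2: 21   i=3: 4183
  i=4: 43   i=5: 3321   i=6: 5660   i=7: 2867
Match at i=7, j=41: e = 7·59 + 41 = 454.

454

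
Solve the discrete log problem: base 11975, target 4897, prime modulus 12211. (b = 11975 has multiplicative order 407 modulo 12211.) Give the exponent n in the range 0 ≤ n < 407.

21

Successive powers of 11975 modulo 12211:
  11975^0=1  11975^1=11975  11975^2=6852  11975^3=6991  11975^4=10820  11975^5=10790
  11975^6=5659  11975^7=7686  11975^8=5543  11975^9=10640  11975^10=4426  11975^11=5610
  11975^12=7039  11975^13=11703  11975^14=9989  11975^15=11530  11975^16=1973  11975^17=10601
  11975^18=1419  11975^19=7024  11975^20=3032  11975^21=4897
So 11975^21 ≡ 4897 (mod 12211), giving n = 21.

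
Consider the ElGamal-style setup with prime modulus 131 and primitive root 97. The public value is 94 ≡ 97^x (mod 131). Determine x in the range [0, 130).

Baby-step giant-step with m = ceil(sqrt(130)) = 12.
Baby table (97^j mod 131 for j=0..11):
  0:1  1:97  2:108  3:127  4:5  5:92  6:16  7:111
  8:25  9:67  10:80  11:31
Giant step factor: 97^(-12) ≡ 109 (mod 131).
Scan 94·109^i mod 131 for i = 0, 1, …:
  i=0: 94   i=1: 28   i=2: 39   i=3: 59
  i=4: 12   i=5: 129   i=6: 44   i=7: 80
Match at i=7, j=10: x = 7·12 + 10 = 94.

94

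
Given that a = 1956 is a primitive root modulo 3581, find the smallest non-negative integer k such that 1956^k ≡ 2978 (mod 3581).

1035

Baby-step giant-step with m = ceil(sqrt(3580)) = 60.
Baby table (1956^j mod 3581 for j=0..59):
  0:1  1:1956  2:1428  3:3569  4:1595  5:769  6:144  7:2346
  8:1515  9:1853  10:496  11:3306  12:2831  13:1210  14:3300  15:1838
  16:3385  17:3372  18:3011  19:2352  20:2508  21:3259  22:424  23:2133
  24:283  25:2074  26:3052  27:185  28:179  29:2767  30:1361  31:1433
  32:2606  33:1573  34:709  35:957  36:2610  37:2235  38:2840  39:909
  40:1828  41:1730  42:3416  43:3131  44:726  45:1980  46:1819  47:2031
  48:1307  49:3239  50:695  51:2221  52:523  53:2403  54:1996  55:886
  56:3393  57:1115  58:111  59:2256
Giant step factor: 1956^(-60) ≡ 2773 (mod 3581).
Scan 2978·2773^i mod 3581 for i = 0, 1, …:
  i=0: 2978   i=1: 208   i=2: 243   i=3: 611
  i=4: 490   i=5: 1571   i=6: 1887   i=7: 810
  i=8: 843   i=9: 2827     …   i=16: 1868
  i=17: 1838
Match at i=17, j=15: k = 17·60 + 15 = 1035.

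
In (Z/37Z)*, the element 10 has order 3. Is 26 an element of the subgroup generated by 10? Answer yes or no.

yes

26 ∈ ⟨10⟩ iff 26^3 ≡ 1 (mod 37), since |⟨10⟩| = 3.
26^3 mod 37 = 1.
Since 1 = 1, 26 lies in the subgroup.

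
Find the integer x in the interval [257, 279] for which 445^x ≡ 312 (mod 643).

257

Compute 445^257 mod 643 = 312, then multiply by 445 repeatedly:
  445^257=312
Found 312 at exponent 257.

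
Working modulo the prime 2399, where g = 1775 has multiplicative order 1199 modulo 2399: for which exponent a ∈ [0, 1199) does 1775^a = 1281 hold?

1020

Baby-step giant-step with m = ceil(sqrt(1199)) = 35.
Baby table (1775^j mod 2399 for j=0..34):
  0:1  1:1775  2:738  3:96  4:71  5:1277  6:2019  7:2018
  8:243  9:1904  10:1808  11:1737  12:460  13:840  14:1221  15:978
  16:1473  17:2064  18:327  19:2266  20:1426  21:205  22:1626  23:153
  24:488  25:161  26:294  27:1267  28:1062  29:1835  30:1682  31:1194
  32:1033  33:739  34:1871
Giant step factor: 1775^(-35) ≡ 1628 (mod 2399).
Scan 1281·1628^i mod 2399 for i = 0, 1, …:
  i=0: 1281   i=1: 737   i=2: 336   i=3: 36
  i=4: 1032   i=5: 796   i=6: 428   i=7: 1074
  i=8: 2000   i=9: 557     …   i=28: 1523
  i=29: 1277
Match at i=29, j=5: a = 29·35 + 5 = 1020.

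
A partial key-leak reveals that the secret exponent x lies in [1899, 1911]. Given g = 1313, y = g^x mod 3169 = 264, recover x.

Compute 1313^1899 mod 3169 = 1421, then multiply by 1313 repeatedly:
  1313^1899=1421  1313^1900=2401  1313^1901=2527  1313^1902=8  1313^1903=997
  1313^1904=264
Found 264 at exponent 1904.

1904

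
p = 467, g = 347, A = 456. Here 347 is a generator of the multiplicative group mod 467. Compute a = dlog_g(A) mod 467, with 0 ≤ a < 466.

Successive powers of 347 modulo 467:
  347^0=1  347^1=347  347^2=390  347^3=367  347^4=325  347^5=228
  347^6=193  347^7=190  347^8=83  347^9=314  347^10=147  347^11=106
  347^12=356  347^13=244  347^14=141  347^15=359  347^16=351  347^17=377
  347^18=59  347^19=392  347^20=127  347^21=171  347^22=28  347^23=376
  347^24=179  347^25=2  347^26=227  347^27=313  347^28=267  347^29=183
  347^30=456
So 347^30 ≡ 456 (mod 467), giving a = 30.

30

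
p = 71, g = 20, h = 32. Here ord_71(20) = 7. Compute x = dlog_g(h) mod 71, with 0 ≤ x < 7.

6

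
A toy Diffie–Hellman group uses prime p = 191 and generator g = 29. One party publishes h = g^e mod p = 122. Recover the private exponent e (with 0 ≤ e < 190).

45

Baby-step giant-step with m = ceil(sqrt(190)) = 14.
Baby table (29^j mod 191 for j=0..13):
  0:1  1:29  2:77  3:132  4:8  5:41  6:43  7:101
  8:64  9:137  10:153  11:44  12:130  13:141
Giant step factor: 29^(-14) ≡ 120 (mod 191).
Scan 122·120^i mod 191 for i = 0, 1, …:
  i=0: 122   i=1: 124   i=2: 173   i=3: 132
Match at i=3, j=3: e = 3·14 + 3 = 45.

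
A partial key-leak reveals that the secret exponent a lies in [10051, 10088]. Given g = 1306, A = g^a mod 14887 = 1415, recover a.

Compute 1306^10051 mod 14887 = 150, then multiply by 1306 repeatedly:
  1306^10051=150  1306^10052=2369  1306^10053=12305  1306^10054=7257  1306^10055=9510
  1306^10056=4302  1306^10057=6013  1306^10058=7529  1306^10059=7454  1306^10060=13713
  1306^10061=117  1306^10062=3932  1306^10063=14064  1306^10064=11913  1306^10065=1463
  1306^10066=5142  1306^10067=1415
Found 1415 at exponent 10067.

10067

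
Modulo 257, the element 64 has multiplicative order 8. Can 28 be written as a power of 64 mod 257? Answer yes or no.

28 ∈ ⟨64⟩ iff 28^8 ≡ 1 (mod 257), since |⟨64⟩| = 8.
28^8 mod 257 = 34.
Since 34 ≠ 1, 28 does not lie in the subgroup.

no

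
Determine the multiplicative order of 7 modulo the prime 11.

10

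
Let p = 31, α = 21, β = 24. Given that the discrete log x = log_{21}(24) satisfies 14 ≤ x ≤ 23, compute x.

17

Compute 21^14 mod 31 = 28, then multiply by 21 repeatedly:
  21^14=28  21^15=30  21^16=10  21^17=24
Found 24 at exponent 17.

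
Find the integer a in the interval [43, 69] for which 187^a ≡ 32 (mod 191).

Compute 187^43 mod 191 = 119, then multiply by 187 repeatedly:
  187^43=119  187^44=97  187^45=185  187^46=24  187^47=95
  187^48=2  187^49=183  187^50=32
Found 32 at exponent 50.

50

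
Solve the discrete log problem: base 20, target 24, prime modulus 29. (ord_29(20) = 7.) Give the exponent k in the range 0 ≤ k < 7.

5

Successive powers of 20 modulo 29:
  20^0=1  20^1=20  20^2=23  20^3=25  20^4=7  20^5=24
So 20^5 ≡ 24 (mod 29), giving k = 5.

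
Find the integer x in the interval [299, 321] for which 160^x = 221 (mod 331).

299

Compute 160^299 mod 331 = 221, then multiply by 160 repeatedly:
  160^299=221
Found 221 at exponent 299.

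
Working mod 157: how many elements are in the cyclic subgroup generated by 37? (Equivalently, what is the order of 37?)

The order of 37 must divide p − 1 = 156 = 2^2 · 3 · 13.
Divisors: 1, 2, 3, 4, 6, 12, 13, 26, 39, 52, 78, 156.
Check each in increasing order: 37^1 ≡ 37;  37^2 ≡ 113;  37^3 ≡ 99;  37^4 ≡ 52;  37^6 ≡ 67;  37^12 ≡ 93;  37^13 ≡ 144;  37^26 ≡ 12;  37^39 ≡ 1.
Smallest exponent giving 1 is 39.

39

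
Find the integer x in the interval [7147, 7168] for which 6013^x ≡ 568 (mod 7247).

Compute 6013^7147 mod 7247 = 2342, then multiply by 6013 repeatedly:
  6013^7147=2342  6013^7148=1525  6013^7149=2370  6013^7150=3208  6013^7151=5437
  6013^7152=1464  6013^7153=5174  6013^7154=7138  6013^7155=4060  6013^7156=4884
  6013^7157=2648  6013^7158=765  6013^7159=5347  6013^7160=3819  6013^7161=5151
  6013^7162=6532  6013^7163=5423  6013^7164=4246  6013^7165=17  6013^7166=763
  6013^7167=568
Found 568 at exponent 7167.

7167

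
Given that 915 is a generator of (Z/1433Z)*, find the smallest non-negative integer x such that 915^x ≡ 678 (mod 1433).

9

Successive powers of 915 modulo 1433:
  915^0=1  915^1=915  915^2=353  915^3=570  915^4=1371  915^5=590
  915^6=1042  915^7=485  915^8=978  915^9=678
So 915^9 ≡ 678 (mod 1433), giving x = 9.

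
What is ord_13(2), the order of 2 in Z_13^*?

12

The order of 2 must divide p − 1 = 12 = 2^2 · 3.
Divisors: 1, 2, 3, 4, 6, 12.
Check each in increasing order: 2^1 ≡ 2;  2^2 ≡ 4;  2^3 ≡ 8;  2^4 ≡ 3;  2^6 ≡ 12;  2^12 ≡ 1.
Smallest exponent giving 1 is 12.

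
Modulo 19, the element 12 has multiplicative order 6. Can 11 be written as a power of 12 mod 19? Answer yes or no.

⟨12⟩ has order 6; its elements mod 19 are {1, 7, 8, 11, 12, 18}.
11 is in this set.

yes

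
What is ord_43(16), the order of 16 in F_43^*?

The order of 16 must divide p − 1 = 42 = 2 · 3 · 7.
Divisors: 1, 2, 3, 6, 7, 14, 21, 42.
Check each in increasing order: 16^1 ≡ 16;  16^2 ≡ 41;  16^3 ≡ 11;  16^6 ≡ 35;  16^7 ≡ 1.
Smallest exponent giving 1 is 7.

7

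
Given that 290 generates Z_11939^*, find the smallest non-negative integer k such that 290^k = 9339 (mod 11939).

6167

Baby-step giant-step with m = ceil(sqrt(11938)) = 110.
Baby table (290^j mod 11939 for j=0..109):
  0:1  1:290  2:527  3:9562  4:3132  5:916  6:2982  7:5172
  8:7505  9:3552  10:3326  11:9420  12:9708  13:9655  14:6224  15:2171
  16:8762  17:9912  18:9120  19:6281  20:6762  21:2984  22:5752  23:8559
  24:10737  25:9590  26:11252  27:3733  28:8060  29:9295  30:9275  31:3475
  32:4874  33:4658  34:1713  35:7271  36:7326  37:11337  38:4505  39:5099
  40:10213  41:898  42:9701  43:7625  44:2535  45:6871  46:10716  47:3500
  48:185  49:5894  50:1983  51:1998  52:6348  53:2314  54:2476  55:1700
  56:3501  57:475  58:6421  59:11545  60:5130  61:7264  62:5296  63:7648
  64:9205  65:7053  66:3801  67:3902  68:9314  69:2846  70:1549  71:7467
  72:4471  73:7178  74:4234  75:10082  76:10664  77:359  78:8598  79:10108
  80:6265  81:2122  82:6491  83:7967  84:6203  85:8020  86:9634  87:134
  88:3043  89:10923  90:3835  91:1823  92:3354  93:5601  94:586  95:2794
  96:10347  97:3941  98:8685  99:11460  100:4358  101:10225  102:4378  103:4086
  104:2979  105:4302  106:5924  107:10683  108:5869  109:6672
Giant step factor: 290^(-110) ≡ 3964 (mod 11939).
Scan 9339·3964^i mod 11939 for i = 0, 1, …:
  i=0: 9339   i=1: 8896   i=2: 7877   i=3: 3943
  i=4: 1901   i=5: 2055   i=6: 3622   i=7: 6930
  i=8: 10820   i=9: 5592     …   i=55: 1194
  i=56: 5172
Match at i=56, j=7: k = 56·110 + 7 = 6167.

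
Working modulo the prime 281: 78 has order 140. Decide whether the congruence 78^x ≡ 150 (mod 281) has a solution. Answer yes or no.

no

150 ∈ ⟨78⟩ iff 150^140 ≡ 1 (mod 281), since |⟨78⟩| = 140.
150^140 mod 281 = 280.
Since 280 ≠ 1, 150 does not lie in the subgroup.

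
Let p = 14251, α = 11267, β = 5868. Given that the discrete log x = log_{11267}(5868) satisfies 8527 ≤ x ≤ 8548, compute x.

Compute 11267^8527 mod 14251 = 8152, then multiply by 11267 repeatedly:
  11267^8527=8152  11267^8528=889  11267^8529=12161  11267^8530=8873  11267^8531=1326
  11267^8532=4994  11267^8533=4450  11267^8534=3132  11267^8535=2768  11267^8536=5868
Found 5868 at exponent 8536.

8536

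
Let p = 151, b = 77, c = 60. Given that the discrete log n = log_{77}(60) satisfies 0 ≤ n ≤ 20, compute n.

3

Compute 77^0 mod 151 = 1, then multiply by 77 repeatedly:
  77^0=1  77^1=77  77^2=40  77^3=60
Found 60 at exponent 3.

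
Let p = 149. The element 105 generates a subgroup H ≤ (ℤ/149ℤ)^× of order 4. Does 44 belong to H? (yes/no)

yes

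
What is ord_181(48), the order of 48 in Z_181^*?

3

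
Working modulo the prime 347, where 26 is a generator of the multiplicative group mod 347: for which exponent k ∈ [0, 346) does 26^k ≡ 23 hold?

Baby-step giant-step with m = ceil(sqrt(346)) = 19.
Baby table (26^j mod 347 for j=0..18):
  0:1  1:26  2:329  3:226  4:324  5:96  6:67  7:7
  8:182  9:221  10:194  11:186  12:325  13:122  14:49  15:233
  16:159  17:317  18:261
Giant step factor: 26^(-19) ≡ 178 (mod 347).
Scan 23·178^i mod 347 for i = 0, 1, …:
  i=0: 23   i=1: 277   i=2: 32   i=3: 144
  i=4: 301   i=5: 140   i=6: 283   i=7: 59
  i=8: 92   i=9: 67
Match at i=9, j=6: k = 9·19 + 6 = 177.

177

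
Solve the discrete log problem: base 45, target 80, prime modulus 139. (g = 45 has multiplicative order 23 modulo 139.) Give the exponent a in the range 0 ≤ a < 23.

3

Successive powers of 45 modulo 139:
  45^0=1  45^1=45  45^2=79  45^3=80
So 45^3 ≡ 80 (mod 139), giving a = 3.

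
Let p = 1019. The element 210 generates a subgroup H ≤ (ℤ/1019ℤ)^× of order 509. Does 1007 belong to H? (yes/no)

no

1007 ∈ ⟨210⟩ iff 1007^509 ≡ 1 (mod 1019), since |⟨210⟩| = 509.
1007^509 mod 1019 = 1018.
Since 1018 ≠ 1, 1007 does not lie in the subgroup.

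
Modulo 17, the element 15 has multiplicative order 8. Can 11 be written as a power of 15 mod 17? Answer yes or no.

⟨15⟩ has order 8; its elements mod 17 are {1, 2, 4, 8, 9, 13, 15, 16}.
11 is not in this set.

no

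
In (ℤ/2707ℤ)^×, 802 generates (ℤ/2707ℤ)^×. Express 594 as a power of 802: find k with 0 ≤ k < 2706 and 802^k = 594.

1285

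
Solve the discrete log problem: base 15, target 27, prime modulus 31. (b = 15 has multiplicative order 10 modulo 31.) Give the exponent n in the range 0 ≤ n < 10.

3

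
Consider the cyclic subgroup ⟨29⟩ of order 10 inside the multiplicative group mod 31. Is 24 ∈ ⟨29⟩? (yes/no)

24 ∈ ⟨29⟩ iff 24^10 ≡ 1 (mod 31), since |⟨29⟩| = 10.
24^10 mod 31 = 25.
Since 25 ≠ 1, 24 does not lie in the subgroup.

no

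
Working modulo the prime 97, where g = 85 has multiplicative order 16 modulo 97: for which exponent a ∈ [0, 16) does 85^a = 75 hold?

Successive powers of 85 modulo 97:
  85^0=1  85^1=85  85^2=47  85^3=18  85^4=75
So 85^4 ≡ 75 (mod 97), giving a = 4.

4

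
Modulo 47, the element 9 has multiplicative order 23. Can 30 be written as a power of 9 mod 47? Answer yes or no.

no

⟨9⟩ has order 23; its elements mod 47 are {1, 2, 3, 4, 6, 7, 8, 9, 12, 14, 16, 17, 18, 21, 24, 25, 27, 28, 32, 34, 36, 37, 42}.
30 is not in this set.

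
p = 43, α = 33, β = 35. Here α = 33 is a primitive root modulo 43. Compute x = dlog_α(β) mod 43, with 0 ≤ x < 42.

Baby-step giant-step with m = ceil(sqrt(42)) = 7.
Baby table (33^j mod 43 for j=0..6):
  0:1  1:33  2:14  3:32  4:24  5:18  6:35
Giant step factor: 33^(-7) ≡ 7 (mod 43).
Scan 35·7^i mod 43 for i = 0, 1, …:
  i=0: 35
Match at i=0, j=6: x = 0·7 + 6 = 6.

6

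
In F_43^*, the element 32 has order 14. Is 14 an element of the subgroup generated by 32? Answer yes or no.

no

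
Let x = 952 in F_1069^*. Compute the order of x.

267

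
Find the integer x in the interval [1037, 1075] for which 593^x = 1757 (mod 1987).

1040

Compute 593^1037 mod 1987 = 319, then multiply by 593 repeatedly:
  593^1037=319  593^1038=402  593^1039=1933  593^1040=1757
Found 1757 at exponent 1040.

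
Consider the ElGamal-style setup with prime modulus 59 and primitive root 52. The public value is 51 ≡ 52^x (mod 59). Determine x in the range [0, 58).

Baby-step giant-step with m = ceil(sqrt(58)) = 8.
Baby table (52^j mod 59 for j=0..7):
  0:1  1:52  2:49  3:11  4:41  5:8  6:3  7:38
Giant step factor: 52^(-8) ≡ 57 (mod 59).
Scan 51·57^i mod 59 for i = 0, 1, …:
  i=0: 51   i=1: 16   i=2: 27   i=3: 5
  i=4: 49
Match at i=4, j=2: x = 4·8 + 2 = 34.

34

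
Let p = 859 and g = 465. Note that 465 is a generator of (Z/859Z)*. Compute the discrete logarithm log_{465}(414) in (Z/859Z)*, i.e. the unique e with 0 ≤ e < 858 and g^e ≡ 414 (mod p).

Baby-step giant-step with m = ceil(sqrt(858)) = 30.
Baby table (465^j mod 859 for j=0..29):
  0:1  1:465  2:616  3:393  4:637  5:709  6:688  7:372
  8:321  9:658  10:166  11:739  12:35  13:813  14:85  15:11
  16:820  17:763  18:28  19:135  20:68  21:696  22:656  23:95
  24:366  25:108  26:398  27:385  28:353  29:76
Giant step factor: 465^(-30) ≡ 71 (mod 859).
Scan 414·71^i mod 859 for i = 0, 1, …:
  i=0: 414   i=1: 188   i=2: 463   i=3: 231
  i=4: 80   i=5: 526   i=6: 409   i=7: 692
  i=8: 169   i=9: 832     …   i=25: 784
  i=26: 688
Match at i=26, j=6: e = 26·30 + 6 = 786.

786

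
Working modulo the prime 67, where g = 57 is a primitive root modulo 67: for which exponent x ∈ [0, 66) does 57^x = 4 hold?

62

Baby-step giant-step with m = ceil(sqrt(66)) = 9.
Baby table (57^j mod 67 for j=0..8):
  0:1  1:57  2:33  3:5  4:17  5:31  6:25  7:18
  8:21
Giant step factor: 57^(-9) ≡ 52 (mod 67).
Scan 4·52^i mod 67 for i = 0, 1, …:
  i=0: 4   i=1: 7   i=2: 29   i=3: 34
  i=4: 26   i=5: 12   i=6: 21
Match at i=6, j=8: x = 6·9 + 8 = 62.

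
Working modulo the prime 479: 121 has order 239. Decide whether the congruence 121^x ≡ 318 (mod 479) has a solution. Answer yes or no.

no

318 ∈ ⟨121⟩ iff 318^239 ≡ 1 (mod 479), since |⟨121⟩| = 239.
318^239 mod 479 = 478.
Since 478 ≠ 1, 318 does not lie in the subgroup.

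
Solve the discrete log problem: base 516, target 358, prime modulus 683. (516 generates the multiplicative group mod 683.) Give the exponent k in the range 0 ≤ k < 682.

Baby-step giant-step with m = ceil(sqrt(682)) = 27.
Baby table (516^j mod 683 for j=0..26):
  0:1  1:516  2:569  3:597  4:19  5:242  6:566  7:415
  8:361  9:500  10:509  11:372  12:29  13:621  14:109  15:238
  16:551  17:188  18:22  19:424  20:224  21:157  22:418  23:543
  24:158  25:251  26:429
Giant step factor: 516^(-27) ≡ 351 (mod 683).
Scan 358·351^i mod 683 for i = 0, 1, …:
  i=0: 358   i=1: 669   i=2: 550   i=3: 444
  i=4: 120   i=5: 457   i=6: 585   i=7: 435
  i=8: 376   i=9: 157
Match at i=9, j=21: k = 9·27 + 21 = 264.

264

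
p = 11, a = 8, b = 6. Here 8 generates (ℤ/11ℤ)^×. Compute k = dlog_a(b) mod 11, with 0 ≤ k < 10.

Successive powers of 8 modulo 11:
  8^0=1  8^1=8  8^2=9  8^3=6
So 8^3 ≡ 6 (mod 11), giving k = 3.

3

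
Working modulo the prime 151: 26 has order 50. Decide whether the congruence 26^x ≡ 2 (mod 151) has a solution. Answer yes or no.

2 ∈ ⟨26⟩ iff 2^50 ≡ 1 (mod 151), since |⟨26⟩| = 50.
2^50 mod 151 = 32.
Since 32 ≠ 1, 2 does not lie in the subgroup.

no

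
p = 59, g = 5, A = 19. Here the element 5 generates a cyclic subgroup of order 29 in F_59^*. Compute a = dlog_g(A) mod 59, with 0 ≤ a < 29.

Successive powers of 5 modulo 59:
  5^0=1  5^1=5  5^2=25  5^3=7  5^4=35  5^5=57
  5^6=49  5^7=9  5^8=45  5^9=48  5^10=4  5^11=20
  5^12=41  5^13=28  5^14=22  5^15=51  5^16=19
So 5^16 ≡ 19 (mod 59), giving a = 16.

16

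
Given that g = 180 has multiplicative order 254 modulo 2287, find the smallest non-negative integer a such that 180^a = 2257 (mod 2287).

213

Baby-step giant-step with m = ceil(sqrt(254)) = 16.
Baby table (180^j mod 2287 for j=0..15):
  0:1  1:180  2:382  3:150  4:1843  5:125  6:1917  7:2010
  8:454  9:1675  10:1903  11:1777  12:1967  13:1862  14:1258  15:27
Giant step factor: 180^(-16) ≡ 8 (mod 2287).
Scan 2257·8^i mod 2287 for i = 0, 1, …:
  i=0: 2257   i=1: 2047   i=2: 367   i=3: 649
  i=4: 618   i=5: 370   i=6: 673   i=7: 810
  i=8: 1906   i=9: 1526   i=10: 773   i=11: 1610
  i=12: 1445   i=13: 125
Match at i=13, j=5: a = 13·16 + 5 = 213.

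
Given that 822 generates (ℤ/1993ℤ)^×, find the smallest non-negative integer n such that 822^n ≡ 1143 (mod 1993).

Baby-step giant-step with m = ceil(sqrt(1992)) = 45.
Baby table (822^j mod 1993 for j=0..44):
  0:1  1:822  2:57  3:1015  4:1256  5:58  6:1837  7:1313
  8:1073  9:1100  10:1371  11:917  12:420  13:451  14:24  15:1791
  16:1368  17:444  18:249  19:1392  20:242  21:1617  22:1836  23:491
  24:1016  25:85  26:115  27:859  28:576  29:1131  30:944  31:691
  32:1990  33:1520  34:1822  35:941  36:218  37:1819  38:468  39:47
  40:767  41:686  42:1866  43:1235  44:733
Giant step factor: 822^(-45) ≡ 819 (mod 1993).
Scan 1143·819^i mod 1993 for i = 0, 1, …:
  i=0: 1143   i=1: 1400   i=2: 625   i=3: 1667
  i=4: 68   i=5: 1881   i=6: 1943   i=7: 903
  i=8: 154   i=9: 567     …   i=23: 1163
  i=24: 1836
Match at i=24, j=22: n = 24·45 + 22 = 1102.

1102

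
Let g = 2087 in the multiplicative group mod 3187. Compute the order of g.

1062

The order of 2087 must divide p − 1 = 3186 = 2 · 3^3 · 59.
Divisors: 1, 2, 3, 6, 9, 18, 27, 54, 59, 118, 177, 354, 531, 1062, 1593, 3186.
Check each in increasing order: 2087^1 ≡ 2087;  2087^2 ≡ 2127;  2087^3 ≡ 2745;  2087^6 ≡ 957;  2087^9 ≡ 877;  2087^18 ≡ 1062;  2087^27 ≡ 770;  2087^54 ≡ 118;  2087^59 ≡ 471;  2087^118 ≡ 1938;  2087^177 ≡ 1316;  2087^354 ≡ 1315;  2087^531 ≡ 3186;  2087^1062 ≡ 1.
Smallest exponent giving 1 is 1062.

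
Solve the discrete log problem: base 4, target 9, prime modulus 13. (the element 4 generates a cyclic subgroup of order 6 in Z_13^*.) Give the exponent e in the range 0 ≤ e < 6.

4

Successive powers of 4 modulo 13:
  4^0=1  4^1=4  4^2=3  4^3=12  4^4=9
So 4^4 ≡ 9 (mod 13), giving e = 4.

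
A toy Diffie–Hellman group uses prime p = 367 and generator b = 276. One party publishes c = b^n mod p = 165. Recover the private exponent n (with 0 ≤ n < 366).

Baby-step giant-step with m = ceil(sqrt(366)) = 20.
Baby table (276^j mod 367 for j=0..19):
  0:1  1:276  2:207  3:247  4:277  5:116  6:87  7:157
  8:26  9:203  10:244  11:183  12:229  13:80  14:60  15:45
  16:309  17:140  18:105  19:354
Giant step factor: 276^(-20) ≡ 94 (mod 367).
Scan 165·94^i mod 367 for i = 0, 1, …:
  i=0: 165   i=1: 96   i=2: 216   i=3: 119
  i=4: 176   i=5: 29   i=6: 157
Match at i=6, j=7: n = 6·20 + 7 = 127.

127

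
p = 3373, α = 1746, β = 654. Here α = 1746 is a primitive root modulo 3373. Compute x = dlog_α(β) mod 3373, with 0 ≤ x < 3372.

2248

Baby-step giant-step with m = ceil(sqrt(3372)) = 59.
Baby table (1746^j mod 3373 for j=0..58):
  0:1  1:1746  2:2697  3:254  4:1621  5:319  6:429  7:228
  8:74  9:1030  10:571  11:1931  12:1899  13:3368  14:1389  15:7
  16:2103  17:2014  18:1778  19:1228  20:2233  21:3003  22:1596  23:518
  24:464  25:624  26:25  27:3174  28:3338  29:2977  30:49  31:1229
  32:606  33:2327  34:1850  35:2139  36:783  37:1053  38:253  39:3248
  40:995  41:175  42:1980  43:3128  44:601  45:343  46:1857  47:869
  48:2797  49:2831  50:1481  51:2108  52:625  53:1771  54:2498  55:219
  56:1225  57:368  58:1658
Giant step factor: 1746^(-59) ≡ 1185 (mod 3373).
Scan 654·1185^i mod 3373 for i = 0, 1, …:
  i=0: 654   i=1: 2573   i=2: 3186   i=3: 1023
  i=4: 1348   i=5: 1951   i=6: 1430   i=7: 1304
  i=8: 406   i=9: 2144     …   i=37: 248
  i=38: 429
Match at i=38, j=6: x = 38·59 + 6 = 2248.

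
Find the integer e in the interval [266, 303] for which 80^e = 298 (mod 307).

297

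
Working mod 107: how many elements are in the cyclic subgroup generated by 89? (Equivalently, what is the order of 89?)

53

The order of 89 must divide p − 1 = 106 = 2 · 53.
Divisors: 1, 2, 53, 106.
Check each in increasing order: 89^1 ≡ 89;  89^2 ≡ 3;  89^53 ≡ 1.
Smallest exponent giving 1 is 53.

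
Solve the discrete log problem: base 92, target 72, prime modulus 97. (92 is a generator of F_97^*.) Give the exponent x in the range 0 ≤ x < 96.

50

Baby-step giant-step with m = ceil(sqrt(96)) = 10.
Baby table (92^j mod 97 for j=0..9):
  0:1  1:92  2:25  3:69  4:43  5:76  6:8  7:57
  8:6  9:67
Giant step factor: 92^(-10) ≡ 11 (mod 97).
Scan 72·11^i mod 97 for i = 0, 1, …:
  i=0: 72   i=1: 16   i=2: 79   i=3: 93
  i=4: 53   i=5: 1
Match at i=5, j=0: x = 5·10 + 0 = 50.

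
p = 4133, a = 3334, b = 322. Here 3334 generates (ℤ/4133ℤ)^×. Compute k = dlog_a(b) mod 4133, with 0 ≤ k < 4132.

3916

Baby-step giant-step with m = ceil(sqrt(4132)) = 65.
Baby table (3334^j mod 4133 for j=0..64):
  0:1  1:3334  2:1919  3:62  4:58  5:3254  6:3844  7:3596
  8:3364  9:2747  10:3903  11:1918  12:861  13:2272  14:3192  15:3786
  16:342  17:3653  18:3284  19:539  20:3304  21:1091  22:354  23:2331
  24:1514  25:1283  26:4000  27:2942  28:1019  29:20  30:552  31:1183
  32:1240  33:1160  34:3085  35:2486  36:1659  37:1152  38:1211  39:3666
  40:1163  41:688  42:4110  43:1845  44:1326  45:2707  46:2799  47:3685
  48:2514  49:4085  50:1155  51:2947  52:1157  53:1349  54:862  55:1473
  56:978  57:3848  58:400  59:2774  60:2995  61:2  62:2535  63:3838
  64:124
Giant step factor: 3334^(-65) ≡ 962 (mod 4133).
Scan 322·962^i mod 4133 for i = 0, 1, …:
  i=0: 322   i=1: 3922   i=2: 3668   i=3: 3167
  i=4: 633   i=5: 1395   i=6: 2898   i=7: 2234
  i=8: 4081   i=9: 3705     …   i=59: 2475
  i=60: 342
Match at i=60, j=16: k = 60·65 + 16 = 3916.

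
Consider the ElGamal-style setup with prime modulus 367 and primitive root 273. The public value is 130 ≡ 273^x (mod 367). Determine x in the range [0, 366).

317

Baby-step giant-step with m = ceil(sqrt(366)) = 20.
Baby table (273^j mod 367 for j=0..19):
  0:1  1:273  2:28  3:304  4:50  5:71  6:299  7:153
  8:298  9:247  10:270  11:310  12:220  13:239  14:288  15:86
  16:357  17:206  18:87  19:263
Giant step factor: 273^(-20) ≡ 149 (mod 367).
Scan 130·149^i mod 367 for i = 0, 1, …:
  i=0: 130   i=1: 286   i=2: 42   i=3: 19
  i=4: 262   i=5: 136   i=6: 79   i=7: 27
  i=8: 353   i=9: 116     …   i=14: 127
  i=15: 206
Match at i=15, j=17: x = 15·20 + 17 = 317.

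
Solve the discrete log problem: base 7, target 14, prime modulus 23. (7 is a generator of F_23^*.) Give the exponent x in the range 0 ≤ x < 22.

15

Successive powers of 7 modulo 23:
  7^0=1  7^1=7  7^2=3  7^3=21  7^4=9  7^5=17
  7^6=4  7^7=5  7^8=12  7^9=15  7^10=13  7^11=22
  7^12=16  7^13=20  7^14=2  7^15=14
So 7^15 ≡ 14 (mod 23), giving x = 15.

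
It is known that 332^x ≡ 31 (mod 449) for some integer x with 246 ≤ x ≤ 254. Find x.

Compute 332^246 mod 449 = 207, then multiply by 332 repeatedly:
  332^246=207  332^247=27  332^248=433  332^249=76  332^250=88
  332^251=31
Found 31 at exponent 251.

251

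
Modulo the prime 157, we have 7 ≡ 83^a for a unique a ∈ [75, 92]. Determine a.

Compute 83^75 mod 157 = 45, then multiply by 83 repeatedly:
  83^75=45  83^76=124  83^77=87  83^78=156  83^79=74
  83^80=19  83^81=7
Found 7 at exponent 81.

81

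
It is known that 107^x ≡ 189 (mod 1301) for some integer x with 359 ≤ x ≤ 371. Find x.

Compute 107^359 mod 1301 = 97, then multiply by 107 repeatedly:
  107^359=97  107^360=1272  107^361=800  107^362=1035  107^363=160
  107^364=207  107^365=32  107^366=822  107^367=787  107^368=945
  107^369=938  107^370=189
Found 189 at exponent 370.

370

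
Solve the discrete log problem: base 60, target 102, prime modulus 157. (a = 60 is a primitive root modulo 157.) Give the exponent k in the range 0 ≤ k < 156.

55

Baby-step giant-step with m = ceil(sqrt(156)) = 13.
Baby table (60^j mod 157 for j=0..12):
  0:1  1:60  2:146  3:125  4:121  5:38  6:82  7:53
  8:40  9:45  10:31  11:133  12:130
Giant step factor: 60^(-13) ≡ 135 (mod 157).
Scan 102·135^i mod 157 for i = 0, 1, …:
  i=0: 102   i=1: 111   i=2: 70   i=3: 30
  i=4: 125
Match at i=4, j=3: k = 4·13 + 3 = 55.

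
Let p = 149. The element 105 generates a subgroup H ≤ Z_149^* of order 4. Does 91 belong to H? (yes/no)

91 ∈ ⟨105⟩ iff 91^4 ≡ 1 (mod 149), since |⟨105⟩| = 4.
91^4 mod 149 = 95.
Since 95 ≠ 1, 91 does not lie in the subgroup.

no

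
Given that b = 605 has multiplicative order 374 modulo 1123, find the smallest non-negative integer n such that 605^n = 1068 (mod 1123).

Baby-step giant-step with m = ceil(sqrt(374)) = 20.
Baby table (605^j mod 1123 for j=0..19):
  0:1  1:605  2:1050  3:755  4:837  5:1035  6:664  7:809
  8:940  9:462  10:1006  11:1087  12:680  13:382  14:895  15:189
  16:922  17:802  18:74  19:973
Giant step factor: 605^(-20) ≡ 58 (mod 1123).
Scan 1068·58^i mod 1123 for i = 0, 1, …:
  i=0: 1068   i=1: 179   i=2: 275   i=3: 228
  i=4: 871   i=5: 1106   i=6: 137   i=7: 85
  i=8: 438   i=9: 698   i=10: 56   i=11: 1002
  i=12: 843   i=13: 605
Match at i=13, j=1: n = 13·20 + 1 = 261.

261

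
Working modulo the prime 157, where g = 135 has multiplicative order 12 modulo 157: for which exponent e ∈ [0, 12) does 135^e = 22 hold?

7

Successive powers of 135 modulo 157:
  135^0=1  135^1=135  135^2=13  135^3=28  135^4=12  135^5=50
  135^6=156  135^7=22
So 135^7 ≡ 22 (mod 157), giving e = 7.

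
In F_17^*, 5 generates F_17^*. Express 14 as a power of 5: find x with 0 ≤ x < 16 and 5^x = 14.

5

Successive powers of 5 modulo 17:
  5^0=1  5^1=5  5^2=8  5^3=6  5^4=13  5^5=14
So 5^5 ≡ 14 (mod 17), giving x = 5.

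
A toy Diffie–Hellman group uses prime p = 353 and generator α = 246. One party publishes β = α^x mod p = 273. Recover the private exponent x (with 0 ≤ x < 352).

215

Baby-step giant-step with m = ceil(sqrt(352)) = 19.
Baby table (246^j mod 353 for j=0..18):
  0:1  1:246  2:153  3:220  4:111  5:125  6:39  7:63
  8:319  9:108  10:93  11:286  12:109  13:339  14:86  15:329
  16:97  17:211  18:15
Giant step factor: 246^(-19) ≡ 139 (mod 353).
Scan 273·139^i mod 353 for i = 0, 1, …:
  i=0: 273   i=1: 176   i=2: 107   i=3: 47
  i=4: 179   i=5: 171   i=6: 118   i=7: 164
  i=8: 204   i=9: 116   i=10: 239   i=11: 39
Match at i=11, j=6: x = 11·19 + 6 = 215.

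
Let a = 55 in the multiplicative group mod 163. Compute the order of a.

The order of 55 must divide p − 1 = 162 = 2 · 3^4.
Divisors: 1, 2, 3, 6, 9, 18, 27, 54, 81, 162.
Check each in increasing order: 55^1 ≡ 55;  55^2 ≡ 91;  55^3 ≡ 115;  55^6 ≡ 22;  55^9 ≡ 85;  55^18 ≡ 53;  55^27 ≡ 104;  55^54 ≡ 58;  55^81 ≡ 1.
Smallest exponent giving 1 is 81.

81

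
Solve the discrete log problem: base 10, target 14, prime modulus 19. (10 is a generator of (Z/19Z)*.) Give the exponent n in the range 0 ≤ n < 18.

11

Successive powers of 10 modulo 19:
  10^0=1  10^1=10  10^2=5  10^3=12  10^4=6  10^5=3
  10^6=11  10^7=15  10^8=17  10^9=18  10^10=9  10^11=14
So 10^11 ≡ 14 (mod 19), giving n = 11.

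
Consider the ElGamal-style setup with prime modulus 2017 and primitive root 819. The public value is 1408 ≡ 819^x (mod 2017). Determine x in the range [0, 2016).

1858

Baby-step giant-step with m = ceil(sqrt(2016)) = 45.
Baby table (819^j mod 2017 for j=0..44):
  0:1  1:819  2:1117  3:1122  4:1183  5:717  6:276  7:140
  8:1708  9:1071  10:1771  11:226  12:1547  13:317  14:1447  15:1114
  16:682  17:1866  18:1385  19:761  20:6  21:880  22:651  23:681
  24:1047  25:268  26:1656  27:840  28:163  29:375  30:541  31:1356
  32:1214  33:1902  34:614  35:633  36:58  37:1111  38:242  39:532
  40:36  41:1246  42:1889  43:52  44:231
Giant step factor: 819^(-45) ≡ 360 (mod 2017).
Scan 1408·360^i mod 2017 for i = 0, 1, …:
  i=0: 1408   i=1: 613   i=2: 827   i=3: 1221
  i=4: 1871   i=5: 1899   i=6: 1894   i=7: 94
  i=8: 1568   i=9: 1737     …   i=40: 1452
  i=41: 317
Match at i=41, j=13: x = 41·45 + 13 = 1858.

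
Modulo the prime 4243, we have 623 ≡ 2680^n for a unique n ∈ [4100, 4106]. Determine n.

4100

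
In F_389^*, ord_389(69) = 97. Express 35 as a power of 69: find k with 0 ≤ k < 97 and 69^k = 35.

52

Baby-step giant-step with m = ceil(sqrt(97)) = 10.
Baby table (69^j mod 389 for j=0..9):
  0:1  1:69  2:93  3:193  4:91  5:55  6:294  7:58
  8:112  9:337
Giant step factor: 69^(-10) ≡ 76 (mod 389).
Scan 35·76^i mod 389 for i = 0, 1, …:
  i=0: 35   i=1: 326   i=2: 269   i=3: 216
  i=4: 78   i=5: 93
Match at i=5, j=2: k = 5·10 + 2 = 52.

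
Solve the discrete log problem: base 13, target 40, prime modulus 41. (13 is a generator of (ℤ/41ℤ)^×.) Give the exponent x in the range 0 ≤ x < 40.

Successive powers of 13 modulo 41:
  13^0=1  13^1=13  13^2=5  13^3=24  13^4=25  13^5=38
  13^6=2  13^7=26  13^8=10  13^9=7  13^10=9  13^11=35
  13^12=4  13^13=11  13^14=20  13^15=14  13^16=18  13^17=29
  13^18=8  13^19=22  13^20=40
So 13^20 ≡ 40 (mod 41), giving x = 20.

20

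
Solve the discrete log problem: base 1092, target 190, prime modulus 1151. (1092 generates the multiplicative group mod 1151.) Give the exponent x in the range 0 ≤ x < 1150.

237

Baby-step giant-step with m = ceil(sqrt(1150)) = 34.
Baby table (1092^j mod 1151 for j=0..33):
  0:1  1:1092  2:28  3:650  4:784  5:935  6:83  7:858
  8:22  9:1004  10:616  11:488  12:1134  13:1003  14:675  15:460
  16:484  17:219  18:891  19:377  20:777  21:197  22:1038  23:912
  24:289  25:214  26:35  27:237  28:980  29:881  30:967  31:497
  32:603  33:104
Giant step factor: 1092^(-34) ≡ 432 (mod 1151).
Scan 190·432^i mod 1151 for i = 0, 1, …:
  i=0: 190   i=1: 359   i=2: 854   i=3: 608
  i=4: 228   i=5: 661   i=6: 104
Match at i=6, j=33: x = 6·34 + 33 = 237.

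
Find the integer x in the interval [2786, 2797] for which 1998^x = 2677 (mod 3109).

Compute 1998^2786 mod 3109 = 2101, then multiply by 1998 repeatedly:
  1998^2786=2101  1998^2787=648  1998^2788=1360  1998^2789=14  1998^2790=3100
  1998^2791=672  1998^2792=2677
Found 2677 at exponent 2792.

2792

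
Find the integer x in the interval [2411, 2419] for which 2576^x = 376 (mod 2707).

Compute 2576^2411 mod 2707 = 1051, then multiply by 2576 repeatedly:
  2576^2411=1051  2576^2412=376
Found 376 at exponent 2412.

2412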